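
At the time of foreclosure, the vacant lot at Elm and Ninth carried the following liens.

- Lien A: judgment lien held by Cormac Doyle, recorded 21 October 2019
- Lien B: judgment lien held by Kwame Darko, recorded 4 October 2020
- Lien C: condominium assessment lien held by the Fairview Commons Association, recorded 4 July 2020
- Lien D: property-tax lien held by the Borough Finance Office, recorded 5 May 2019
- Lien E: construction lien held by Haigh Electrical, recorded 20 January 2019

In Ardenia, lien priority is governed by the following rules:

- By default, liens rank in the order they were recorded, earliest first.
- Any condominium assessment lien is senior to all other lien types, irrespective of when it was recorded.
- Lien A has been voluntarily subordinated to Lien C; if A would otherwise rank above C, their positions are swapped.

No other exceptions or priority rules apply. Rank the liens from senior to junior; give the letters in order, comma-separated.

C is a condominium assessment lien, so it outranks all other liens regardless of date.
Among the remaining liens, by effective date: E (20 January 2019), D (5 May 2019), A (21 October 2019), B (4 October 2020).
Since A is not senior to C, the subordination leaves the order unchanged.

C, E, D, A, B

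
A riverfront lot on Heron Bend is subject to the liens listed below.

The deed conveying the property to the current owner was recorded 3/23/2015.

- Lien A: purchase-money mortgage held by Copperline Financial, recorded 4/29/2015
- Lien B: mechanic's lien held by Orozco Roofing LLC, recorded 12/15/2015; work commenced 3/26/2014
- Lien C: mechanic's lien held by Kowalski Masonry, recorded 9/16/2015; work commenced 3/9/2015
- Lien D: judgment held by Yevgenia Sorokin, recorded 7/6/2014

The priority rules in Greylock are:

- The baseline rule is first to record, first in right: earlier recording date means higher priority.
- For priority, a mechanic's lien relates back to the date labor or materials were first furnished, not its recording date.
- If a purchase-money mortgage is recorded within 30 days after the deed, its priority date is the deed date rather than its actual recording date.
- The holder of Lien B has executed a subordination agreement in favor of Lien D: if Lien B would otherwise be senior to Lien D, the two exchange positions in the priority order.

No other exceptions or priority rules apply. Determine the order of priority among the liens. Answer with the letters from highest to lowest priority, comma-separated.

Adjusting effective dates: A missed the 30-day window (37 days after the deed), so its recording date stands; B's effective date is 3/26/2014, when work began; C relates back to 3/9/2015 (work commenced).
By effective date, earliest first: B (3/26/2014), D (7/6/2014), C (3/9/2015), A (4/29/2015).
The subordination applies — B was senior to D — so B and D swap.

D, B, C, A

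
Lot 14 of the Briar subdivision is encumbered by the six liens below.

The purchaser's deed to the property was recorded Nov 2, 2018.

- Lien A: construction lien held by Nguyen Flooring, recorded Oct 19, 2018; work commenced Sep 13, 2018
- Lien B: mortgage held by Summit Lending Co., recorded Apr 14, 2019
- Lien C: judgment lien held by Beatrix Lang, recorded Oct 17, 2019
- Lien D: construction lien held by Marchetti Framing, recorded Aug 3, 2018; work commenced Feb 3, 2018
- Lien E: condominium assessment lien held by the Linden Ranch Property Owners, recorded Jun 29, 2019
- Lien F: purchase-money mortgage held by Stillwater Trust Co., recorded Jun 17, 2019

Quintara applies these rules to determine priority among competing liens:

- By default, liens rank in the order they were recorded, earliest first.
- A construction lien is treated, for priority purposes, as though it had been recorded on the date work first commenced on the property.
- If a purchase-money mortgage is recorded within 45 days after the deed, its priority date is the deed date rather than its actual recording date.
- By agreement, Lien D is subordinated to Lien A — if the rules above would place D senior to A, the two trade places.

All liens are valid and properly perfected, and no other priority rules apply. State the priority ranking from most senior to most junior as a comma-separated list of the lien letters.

Effective dates after the stated exceptions: A's effective date is Sep 13, 2018, when work began; D's effective date is Feb 3, 2018, when work began; F missed the 45-day window (227 days after the deed), so its recording date stands.
By effective date: D (Feb 3, 2018), A (Sep 13, 2018), B (Apr 14, 2019), F (Jun 17, 2019), E (Jun 29, 2019), C (Oct 17, 2019).
D is senior to A before the subordination, so the two trade places.

A, D, B, F, E, C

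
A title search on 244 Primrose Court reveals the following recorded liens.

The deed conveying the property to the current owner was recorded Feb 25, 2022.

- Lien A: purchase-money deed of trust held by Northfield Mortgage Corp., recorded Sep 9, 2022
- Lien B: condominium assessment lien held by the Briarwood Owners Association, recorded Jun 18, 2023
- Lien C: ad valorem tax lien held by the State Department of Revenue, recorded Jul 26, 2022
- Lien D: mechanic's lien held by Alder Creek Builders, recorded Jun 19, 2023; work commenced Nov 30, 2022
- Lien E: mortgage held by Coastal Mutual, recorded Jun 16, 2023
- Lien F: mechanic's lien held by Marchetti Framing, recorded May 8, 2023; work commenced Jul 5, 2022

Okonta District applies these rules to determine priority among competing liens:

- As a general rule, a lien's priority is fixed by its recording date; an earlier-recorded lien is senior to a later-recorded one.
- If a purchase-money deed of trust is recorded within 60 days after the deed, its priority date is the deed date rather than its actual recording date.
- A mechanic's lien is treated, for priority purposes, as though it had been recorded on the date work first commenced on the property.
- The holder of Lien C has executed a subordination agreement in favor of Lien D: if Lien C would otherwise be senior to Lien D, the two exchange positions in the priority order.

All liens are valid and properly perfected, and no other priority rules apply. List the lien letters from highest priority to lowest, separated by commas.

Effective dates: A was recorded 196 days after the deed — beyond 60 days — so no relation-back applies; D is treated as recorded Nov 30, 2022, the work-commencement date; F's effective date is Jul 5, 2022, when work began.
Ordering by effective date: F (Jul 5, 2022), C (Jul 26, 2022), A (Sep 9, 2022), D (Nov 30, 2022), E (Jun 16, 2023), B (Jun 18, 2023).
Because C would otherwise rank above D, the subordination swaps them.

F, D, A, C, E, B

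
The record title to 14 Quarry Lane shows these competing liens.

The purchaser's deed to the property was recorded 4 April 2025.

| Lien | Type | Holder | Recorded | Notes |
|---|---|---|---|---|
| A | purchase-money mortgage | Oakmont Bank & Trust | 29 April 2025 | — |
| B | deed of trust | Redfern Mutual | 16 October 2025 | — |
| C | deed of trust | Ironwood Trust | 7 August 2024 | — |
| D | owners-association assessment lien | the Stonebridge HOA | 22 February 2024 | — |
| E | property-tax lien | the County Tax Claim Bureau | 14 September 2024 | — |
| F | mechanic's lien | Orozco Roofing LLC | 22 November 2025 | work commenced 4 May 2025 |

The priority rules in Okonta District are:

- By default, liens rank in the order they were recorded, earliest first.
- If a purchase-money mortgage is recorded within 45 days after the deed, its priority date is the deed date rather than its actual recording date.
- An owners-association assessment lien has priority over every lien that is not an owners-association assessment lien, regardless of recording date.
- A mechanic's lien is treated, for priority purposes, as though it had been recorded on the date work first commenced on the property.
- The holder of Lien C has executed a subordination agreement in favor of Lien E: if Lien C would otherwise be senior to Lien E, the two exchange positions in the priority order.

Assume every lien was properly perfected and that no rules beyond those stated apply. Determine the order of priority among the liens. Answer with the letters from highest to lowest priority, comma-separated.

First, effective dates: A was recorded within the 45-day window, so its effective date is the deed date 4 April 2025; F is treated as recorded 4 May 2025, the work-commencement date.
D, as an owners-association assessment lien, has superpriority and ranks first.
Ordering the rest by effective date: C (7 August 2024), E (14 September 2024), A (4 April 2025), F (4 May 2025), B (16 October 2025).
C would otherwise be senior to E, so under the subordination agreement C and E exchange positions.

D, E, C, A, F, B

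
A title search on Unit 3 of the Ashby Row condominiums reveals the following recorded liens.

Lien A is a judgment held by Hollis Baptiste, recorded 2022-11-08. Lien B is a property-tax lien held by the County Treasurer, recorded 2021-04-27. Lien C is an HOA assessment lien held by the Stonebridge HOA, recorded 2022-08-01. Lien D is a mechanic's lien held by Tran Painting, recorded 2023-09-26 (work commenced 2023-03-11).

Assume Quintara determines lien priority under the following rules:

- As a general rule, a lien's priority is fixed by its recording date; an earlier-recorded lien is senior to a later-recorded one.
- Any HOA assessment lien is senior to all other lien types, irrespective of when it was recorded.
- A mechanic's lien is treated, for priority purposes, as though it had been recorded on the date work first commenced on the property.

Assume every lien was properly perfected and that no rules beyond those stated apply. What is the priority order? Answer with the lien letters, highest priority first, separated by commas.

Effective dates after the stated exceptions: D is treated as recorded 2023-03-11, the work-commencement date.
C is an HOA assessment lien and takes priority over every other lien.
Remaining liens by effective date: B (2021-04-27), A (2022-11-08), D (2023-03-11).

C, B, A, D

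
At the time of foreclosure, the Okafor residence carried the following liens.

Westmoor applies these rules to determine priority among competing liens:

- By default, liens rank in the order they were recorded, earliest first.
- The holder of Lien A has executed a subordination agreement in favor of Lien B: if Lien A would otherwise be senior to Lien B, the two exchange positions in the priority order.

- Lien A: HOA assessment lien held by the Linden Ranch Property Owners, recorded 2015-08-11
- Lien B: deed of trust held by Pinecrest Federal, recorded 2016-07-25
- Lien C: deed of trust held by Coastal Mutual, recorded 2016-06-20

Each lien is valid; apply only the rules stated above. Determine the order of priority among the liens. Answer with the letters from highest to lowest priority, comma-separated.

By effective date: A (2015-08-11), C (2016-06-20), B (2016-07-25).
A is senior to B before the subordination, so the two trade places.

B, C, A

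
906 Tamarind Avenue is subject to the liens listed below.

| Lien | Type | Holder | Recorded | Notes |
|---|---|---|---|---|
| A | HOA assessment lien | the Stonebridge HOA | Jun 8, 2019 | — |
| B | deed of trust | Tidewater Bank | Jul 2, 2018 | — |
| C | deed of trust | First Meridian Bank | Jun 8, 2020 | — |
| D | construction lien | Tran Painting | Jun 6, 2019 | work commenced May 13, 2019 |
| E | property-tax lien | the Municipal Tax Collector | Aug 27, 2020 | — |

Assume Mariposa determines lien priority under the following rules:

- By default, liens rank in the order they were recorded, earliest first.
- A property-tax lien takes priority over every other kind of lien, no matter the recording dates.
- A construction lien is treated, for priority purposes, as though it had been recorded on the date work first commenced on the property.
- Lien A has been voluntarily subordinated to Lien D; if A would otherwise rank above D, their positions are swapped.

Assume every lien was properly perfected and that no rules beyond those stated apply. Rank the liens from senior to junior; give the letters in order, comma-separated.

E, B, D, A, C

Effective dates: D is treated as recorded May 13, 2019, the work-commencement date.
E is a property-tax lien, so it outranks all other liens regardless of date.
The other liens, earliest effective date first: B (Jul 2, 2018), D (May 13, 2019), A (Jun 8, 2019), C (Jun 8, 2020).
A is already junior to D, so the subordination agreement changes nothing.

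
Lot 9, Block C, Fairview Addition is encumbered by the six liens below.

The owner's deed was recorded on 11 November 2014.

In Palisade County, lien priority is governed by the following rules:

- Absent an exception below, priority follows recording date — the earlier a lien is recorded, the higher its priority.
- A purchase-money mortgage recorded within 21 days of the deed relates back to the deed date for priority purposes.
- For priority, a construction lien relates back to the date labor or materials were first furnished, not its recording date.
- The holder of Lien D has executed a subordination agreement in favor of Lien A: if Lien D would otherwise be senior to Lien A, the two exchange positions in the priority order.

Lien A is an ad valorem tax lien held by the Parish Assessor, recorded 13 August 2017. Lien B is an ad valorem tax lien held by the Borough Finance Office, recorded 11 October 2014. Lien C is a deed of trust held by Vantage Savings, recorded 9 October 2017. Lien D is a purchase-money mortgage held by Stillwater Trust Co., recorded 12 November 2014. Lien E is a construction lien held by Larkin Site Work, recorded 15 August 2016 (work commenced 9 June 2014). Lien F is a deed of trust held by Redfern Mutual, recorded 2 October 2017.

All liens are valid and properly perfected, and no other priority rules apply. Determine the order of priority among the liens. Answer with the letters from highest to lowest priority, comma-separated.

Effective dates after the stated exceptions: D relates back to the deed date 11 November 2014; E's effective date is 9 June 2014, when work began.
Ordering by effective date: E (9 June 2014), B (11 October 2014), D (11 November 2014), A (13 August 2017), F (2 October 2017), C (9 October 2017).
The subordination applies — D was senior to A — so D and A swap.

E, B, A, D, F, C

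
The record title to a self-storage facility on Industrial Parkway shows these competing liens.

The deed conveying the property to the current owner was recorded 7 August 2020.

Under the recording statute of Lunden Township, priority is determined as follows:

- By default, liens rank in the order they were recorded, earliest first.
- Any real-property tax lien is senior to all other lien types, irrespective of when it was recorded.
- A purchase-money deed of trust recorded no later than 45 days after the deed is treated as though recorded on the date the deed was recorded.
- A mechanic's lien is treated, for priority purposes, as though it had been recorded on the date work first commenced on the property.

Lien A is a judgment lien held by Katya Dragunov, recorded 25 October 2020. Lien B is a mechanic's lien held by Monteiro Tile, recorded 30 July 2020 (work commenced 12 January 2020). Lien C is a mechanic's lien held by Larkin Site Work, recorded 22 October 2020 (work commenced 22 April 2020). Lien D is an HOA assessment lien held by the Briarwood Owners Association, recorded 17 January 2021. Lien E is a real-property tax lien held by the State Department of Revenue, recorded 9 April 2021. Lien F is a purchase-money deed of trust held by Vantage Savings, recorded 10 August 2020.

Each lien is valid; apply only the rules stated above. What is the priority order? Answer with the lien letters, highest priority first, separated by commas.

E, B, C, F, A, D

Adjusting effective dates: B relates back to 12 January 2020 (work commenced); C is treated as recorded 22 April 2020, the work-commencement date; F's effective date is the deed date, 7 August 2020.
E, as a real-property tax lien, has superpriority and ranks first.
The other liens, earliest effective date first: B (12 January 2020), C (22 April 2020), F (7 August 2020), A (25 October 2020), D (17 January 2021).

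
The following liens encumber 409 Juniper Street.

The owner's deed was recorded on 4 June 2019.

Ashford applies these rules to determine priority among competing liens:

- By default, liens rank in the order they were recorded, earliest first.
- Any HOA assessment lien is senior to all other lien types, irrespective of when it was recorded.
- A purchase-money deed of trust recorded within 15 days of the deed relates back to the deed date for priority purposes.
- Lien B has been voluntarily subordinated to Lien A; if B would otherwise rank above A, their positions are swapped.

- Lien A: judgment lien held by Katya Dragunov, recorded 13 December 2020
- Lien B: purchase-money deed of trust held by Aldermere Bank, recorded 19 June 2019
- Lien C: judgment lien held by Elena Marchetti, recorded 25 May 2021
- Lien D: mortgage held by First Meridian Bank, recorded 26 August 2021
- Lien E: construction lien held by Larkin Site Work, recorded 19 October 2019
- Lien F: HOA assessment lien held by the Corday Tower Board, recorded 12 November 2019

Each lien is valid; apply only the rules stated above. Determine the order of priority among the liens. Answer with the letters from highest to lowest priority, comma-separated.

F, A, E, B, C, D

Effective dates: B was recorded within the 15-day window, so its effective date is the deed date 4 June 2019.
F is an HOA assessment lien and takes priority over every other lien.
Remaining liens by effective date: B (4 June 2019), E (19 October 2019), A (13 December 2020), C (25 May 2021), D (26 August 2021).
The subordination applies — B was senior to A — so B and A swap.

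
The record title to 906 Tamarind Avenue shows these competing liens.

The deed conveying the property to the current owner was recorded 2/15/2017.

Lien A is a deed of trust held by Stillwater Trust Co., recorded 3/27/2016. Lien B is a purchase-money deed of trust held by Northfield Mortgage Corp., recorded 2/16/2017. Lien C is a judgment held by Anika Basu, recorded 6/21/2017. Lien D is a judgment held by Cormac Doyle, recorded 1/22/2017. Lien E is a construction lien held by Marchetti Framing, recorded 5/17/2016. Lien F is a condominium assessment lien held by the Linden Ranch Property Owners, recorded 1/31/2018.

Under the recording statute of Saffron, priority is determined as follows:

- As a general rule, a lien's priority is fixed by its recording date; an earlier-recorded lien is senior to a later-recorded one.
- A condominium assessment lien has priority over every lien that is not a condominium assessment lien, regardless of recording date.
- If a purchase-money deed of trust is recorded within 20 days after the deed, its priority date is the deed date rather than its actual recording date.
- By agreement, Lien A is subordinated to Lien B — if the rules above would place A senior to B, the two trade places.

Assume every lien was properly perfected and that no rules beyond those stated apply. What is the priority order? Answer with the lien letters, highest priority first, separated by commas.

Effective dates after the stated exceptions: B was recorded within the 20-day window, so its effective date is the deed date 2/15/2017.
F, as a condominium assessment lien, has superpriority and ranks first.
The other liens, earliest effective date first: A (3/27/2016), E (5/17/2016), D (1/22/2017), B (2/15/2017), C (6/21/2017).
A is senior to B before the subordination, so the two trade places.

F, B, E, D, A, C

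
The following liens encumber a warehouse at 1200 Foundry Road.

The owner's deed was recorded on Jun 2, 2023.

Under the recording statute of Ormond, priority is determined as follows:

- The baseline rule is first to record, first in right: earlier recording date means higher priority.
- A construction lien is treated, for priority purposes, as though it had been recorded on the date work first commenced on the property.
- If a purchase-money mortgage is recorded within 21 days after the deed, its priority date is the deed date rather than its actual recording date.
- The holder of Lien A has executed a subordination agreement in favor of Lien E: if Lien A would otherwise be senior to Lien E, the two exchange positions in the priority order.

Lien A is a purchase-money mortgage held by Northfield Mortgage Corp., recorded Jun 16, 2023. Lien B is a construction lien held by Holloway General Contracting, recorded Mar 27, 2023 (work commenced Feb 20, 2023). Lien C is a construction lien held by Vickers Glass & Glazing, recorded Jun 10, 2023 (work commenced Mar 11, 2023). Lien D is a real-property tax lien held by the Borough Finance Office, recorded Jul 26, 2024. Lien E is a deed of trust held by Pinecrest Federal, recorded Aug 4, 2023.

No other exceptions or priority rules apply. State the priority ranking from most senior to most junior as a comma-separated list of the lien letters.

Effective dates after the stated exceptions: A's effective date is the deed date, Jun 2, 2023; B is treated as recorded Feb 20, 2023, the work-commencement date; C relates back to Mar 11, 2023 (work commenced).
Ordering by effective date: B (Feb 20, 2023), C (Mar 11, 2023), A (Jun 2, 2023), E (Aug 4, 2023), D (Jul 26, 2024).
The subordination applies — A was senior to E — so A and E swap.

B, C, E, A, D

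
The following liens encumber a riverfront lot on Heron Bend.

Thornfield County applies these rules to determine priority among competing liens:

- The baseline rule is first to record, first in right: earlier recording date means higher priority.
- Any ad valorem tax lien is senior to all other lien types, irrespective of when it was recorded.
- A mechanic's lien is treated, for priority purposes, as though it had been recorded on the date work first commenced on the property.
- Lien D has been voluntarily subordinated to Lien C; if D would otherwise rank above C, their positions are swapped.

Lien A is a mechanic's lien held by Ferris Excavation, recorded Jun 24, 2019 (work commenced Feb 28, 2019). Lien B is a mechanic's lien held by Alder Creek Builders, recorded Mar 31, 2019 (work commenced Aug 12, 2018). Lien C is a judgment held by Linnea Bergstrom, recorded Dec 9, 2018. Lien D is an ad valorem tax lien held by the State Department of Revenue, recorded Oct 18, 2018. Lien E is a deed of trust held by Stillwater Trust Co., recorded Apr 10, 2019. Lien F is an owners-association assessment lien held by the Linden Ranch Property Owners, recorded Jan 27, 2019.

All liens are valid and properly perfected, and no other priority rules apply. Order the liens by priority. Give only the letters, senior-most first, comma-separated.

C, B, D, F, A, E

Effective dates after the stated exceptions: A relates back to Feb 28, 2019 (work commenced); B is treated as recorded Aug 12, 2018, the work-commencement date.
As an ad valorem tax lien, D is senior to every other lien.
The other liens, earliest effective date first: B (Aug 12, 2018), C (Dec 9, 2018), F (Jan 27, 2019), A (Feb 28, 2019), E (Apr 10, 2019).
Because D would otherwise rank above C, the subordination swaps them.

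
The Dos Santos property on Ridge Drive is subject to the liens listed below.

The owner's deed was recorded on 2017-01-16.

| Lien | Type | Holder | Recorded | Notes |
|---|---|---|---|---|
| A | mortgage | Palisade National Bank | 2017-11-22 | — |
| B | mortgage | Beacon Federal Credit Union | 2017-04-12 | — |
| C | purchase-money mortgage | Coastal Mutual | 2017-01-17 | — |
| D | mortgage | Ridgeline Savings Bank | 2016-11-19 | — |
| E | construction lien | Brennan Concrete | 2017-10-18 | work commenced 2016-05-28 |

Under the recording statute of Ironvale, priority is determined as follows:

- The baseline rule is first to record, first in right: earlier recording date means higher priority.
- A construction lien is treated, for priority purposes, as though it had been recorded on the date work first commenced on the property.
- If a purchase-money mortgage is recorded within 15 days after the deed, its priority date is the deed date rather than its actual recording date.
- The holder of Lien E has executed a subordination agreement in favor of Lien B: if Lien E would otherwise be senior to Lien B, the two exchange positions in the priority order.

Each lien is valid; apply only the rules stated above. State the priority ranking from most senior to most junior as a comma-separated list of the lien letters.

B, D, C, E, A

Effective dates after the stated exceptions: C's effective date is the deed date, 2017-01-16; E is treated as recorded 2016-05-28, the work-commencement date.
Sorted by effective date: E (2016-05-28), D (2016-11-19), C (2017-01-16), B (2017-04-12), A (2017-11-22).
Because E would otherwise rank above B, the subordination swaps them.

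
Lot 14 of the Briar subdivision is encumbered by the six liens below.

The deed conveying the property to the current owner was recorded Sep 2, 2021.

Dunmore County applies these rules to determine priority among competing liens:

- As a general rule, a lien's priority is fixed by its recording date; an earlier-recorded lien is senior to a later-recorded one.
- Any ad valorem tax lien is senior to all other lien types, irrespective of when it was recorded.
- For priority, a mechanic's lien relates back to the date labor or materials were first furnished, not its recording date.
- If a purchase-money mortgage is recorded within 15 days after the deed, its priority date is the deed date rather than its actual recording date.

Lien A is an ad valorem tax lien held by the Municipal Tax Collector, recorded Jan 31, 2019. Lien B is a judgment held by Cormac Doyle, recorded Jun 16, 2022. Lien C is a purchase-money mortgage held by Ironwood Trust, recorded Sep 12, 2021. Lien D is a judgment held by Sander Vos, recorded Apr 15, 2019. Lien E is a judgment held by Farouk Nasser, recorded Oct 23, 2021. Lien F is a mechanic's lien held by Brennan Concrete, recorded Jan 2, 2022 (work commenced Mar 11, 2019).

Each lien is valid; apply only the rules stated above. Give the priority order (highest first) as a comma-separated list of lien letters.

Adjusting effective dates: C was recorded within the 15-day window, so its effective date is the deed date Sep 2, 2021; F relates back to Mar 11, 2019 (work commenced).
A, as an ad valorem tax lien, has superpriority and ranks first.
The other liens, earliest effective date first: F (Mar 11, 2019), D (Apr 15, 2019), C (Sep 2, 2021), E (Oct 23, 2021), B (Jun 16, 2022).

A, F, D, C, E, B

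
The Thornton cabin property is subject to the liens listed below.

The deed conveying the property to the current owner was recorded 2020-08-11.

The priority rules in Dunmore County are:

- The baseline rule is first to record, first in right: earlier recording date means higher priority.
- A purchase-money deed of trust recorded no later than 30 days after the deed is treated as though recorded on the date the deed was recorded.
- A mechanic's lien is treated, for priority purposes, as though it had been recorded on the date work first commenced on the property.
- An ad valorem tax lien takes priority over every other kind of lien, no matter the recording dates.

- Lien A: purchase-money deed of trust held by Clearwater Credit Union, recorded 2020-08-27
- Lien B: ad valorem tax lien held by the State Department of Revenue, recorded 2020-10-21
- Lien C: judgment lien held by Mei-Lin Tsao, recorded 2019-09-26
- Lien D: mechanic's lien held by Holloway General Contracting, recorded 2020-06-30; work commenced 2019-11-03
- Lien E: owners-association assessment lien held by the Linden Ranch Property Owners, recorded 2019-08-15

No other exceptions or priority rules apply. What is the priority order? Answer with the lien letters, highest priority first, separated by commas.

Effective dates: A was recorded within the 30-day window, so its effective date is the deed date 2020-08-11; D's effective date is 2019-11-03, when work began.
B, as an ad valorem tax lien, has superpriority and ranks first.
Among the remaining liens, by effective date: E (2019-08-15), C (2019-09-26), D (2019-11-03), A (2020-08-11).

B, E, C, D, A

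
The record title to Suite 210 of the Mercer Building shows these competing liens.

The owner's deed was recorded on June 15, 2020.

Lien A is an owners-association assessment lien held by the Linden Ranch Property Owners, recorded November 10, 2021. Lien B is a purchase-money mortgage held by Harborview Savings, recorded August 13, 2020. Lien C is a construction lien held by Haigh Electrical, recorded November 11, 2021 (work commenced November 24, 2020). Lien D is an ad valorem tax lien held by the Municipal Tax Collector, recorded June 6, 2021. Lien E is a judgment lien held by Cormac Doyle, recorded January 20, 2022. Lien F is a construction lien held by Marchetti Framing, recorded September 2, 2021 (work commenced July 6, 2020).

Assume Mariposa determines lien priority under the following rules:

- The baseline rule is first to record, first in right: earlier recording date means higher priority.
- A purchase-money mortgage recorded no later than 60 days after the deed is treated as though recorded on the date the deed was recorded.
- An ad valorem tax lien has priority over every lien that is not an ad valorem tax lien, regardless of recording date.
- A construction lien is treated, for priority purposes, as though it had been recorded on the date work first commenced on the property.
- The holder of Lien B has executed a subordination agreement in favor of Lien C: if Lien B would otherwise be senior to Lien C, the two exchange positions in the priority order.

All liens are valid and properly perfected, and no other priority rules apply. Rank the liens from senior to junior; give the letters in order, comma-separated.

D, C, F, B, A, E

Effective dates after the stated exceptions: B's effective date is the deed date, June 15, 2020; C relates back to November 24, 2020 (work commenced); F's effective date is July 6, 2020, when work began.
D is an ad valorem tax lien, so it outranks all other liens regardless of date.
The other liens, earliest effective date first: B (June 15, 2020), F (July 6, 2020), C (November 24, 2020), A (November 10, 2021), E (January 20, 2022).
Because B would otherwise rank above C, the subordination swaps them.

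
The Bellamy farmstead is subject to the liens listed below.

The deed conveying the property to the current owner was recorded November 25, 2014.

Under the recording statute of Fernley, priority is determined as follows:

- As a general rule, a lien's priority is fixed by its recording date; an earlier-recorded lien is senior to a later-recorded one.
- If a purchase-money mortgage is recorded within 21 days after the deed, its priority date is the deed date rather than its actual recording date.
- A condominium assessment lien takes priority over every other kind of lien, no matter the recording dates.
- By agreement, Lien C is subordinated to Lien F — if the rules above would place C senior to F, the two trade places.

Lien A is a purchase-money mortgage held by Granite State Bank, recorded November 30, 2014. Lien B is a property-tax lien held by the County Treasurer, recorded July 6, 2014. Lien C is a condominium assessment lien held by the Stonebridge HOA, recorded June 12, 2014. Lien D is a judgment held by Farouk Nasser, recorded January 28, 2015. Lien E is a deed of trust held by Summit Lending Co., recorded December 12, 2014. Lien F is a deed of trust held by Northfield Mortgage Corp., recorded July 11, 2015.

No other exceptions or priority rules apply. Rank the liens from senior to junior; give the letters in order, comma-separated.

Effective dates after the stated exceptions: A's effective date is the deed date, November 25, 2014.
C is a condominium assessment lien and takes priority over every other lien.
Among the remaining liens, by effective date: B (July 6, 2014), A (November 25, 2014), E (December 12, 2014), D (January 28, 2015), F (July 11, 2015).
The subordination applies — C was senior to F — so C and F swap.

F, B, A, E, D, C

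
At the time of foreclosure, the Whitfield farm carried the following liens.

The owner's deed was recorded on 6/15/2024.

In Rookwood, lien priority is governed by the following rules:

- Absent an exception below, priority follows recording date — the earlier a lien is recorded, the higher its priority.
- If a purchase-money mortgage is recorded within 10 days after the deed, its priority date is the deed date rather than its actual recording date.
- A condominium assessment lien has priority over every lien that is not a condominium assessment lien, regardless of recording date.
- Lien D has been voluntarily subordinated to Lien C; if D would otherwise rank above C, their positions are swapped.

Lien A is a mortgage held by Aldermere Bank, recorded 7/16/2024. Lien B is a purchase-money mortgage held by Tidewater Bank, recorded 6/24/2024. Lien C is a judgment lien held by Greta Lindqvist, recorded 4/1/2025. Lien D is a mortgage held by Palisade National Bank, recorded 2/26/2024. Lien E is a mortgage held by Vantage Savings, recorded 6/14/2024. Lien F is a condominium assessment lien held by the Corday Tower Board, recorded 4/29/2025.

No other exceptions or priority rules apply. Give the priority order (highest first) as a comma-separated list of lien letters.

First, effective dates: B was recorded within the 10-day window, so its effective date is the deed date 6/15/2024.
F is a condominium assessment lien, so it outranks all other liens regardless of date.
The other liens, earliest effective date first: D (2/26/2024), E (6/14/2024), B (6/15/2024), A (7/16/2024), C (4/1/2025).
D would otherwise be senior to C, so under the subordination agreement D and C exchange positions.

F, C, E, B, A, D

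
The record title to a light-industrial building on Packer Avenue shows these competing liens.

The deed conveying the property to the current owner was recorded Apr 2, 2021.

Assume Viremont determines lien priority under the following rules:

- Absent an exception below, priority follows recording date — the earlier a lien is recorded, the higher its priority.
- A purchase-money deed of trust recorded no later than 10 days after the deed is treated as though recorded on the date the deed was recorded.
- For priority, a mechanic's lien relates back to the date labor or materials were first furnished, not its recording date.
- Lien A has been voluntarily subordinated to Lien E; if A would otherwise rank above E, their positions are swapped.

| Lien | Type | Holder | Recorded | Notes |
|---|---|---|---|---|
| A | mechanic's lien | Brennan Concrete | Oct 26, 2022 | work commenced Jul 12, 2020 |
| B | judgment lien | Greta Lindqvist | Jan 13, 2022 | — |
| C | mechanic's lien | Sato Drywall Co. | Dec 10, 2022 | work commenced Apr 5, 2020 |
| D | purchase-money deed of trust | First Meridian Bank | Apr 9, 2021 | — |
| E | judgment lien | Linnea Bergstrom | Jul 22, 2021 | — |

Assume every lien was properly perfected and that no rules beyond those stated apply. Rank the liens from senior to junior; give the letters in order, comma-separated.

C, E, D, A, B

Effective dates after the stated exceptions: A's effective date is Jul 12, 2020, when work began; C's effective date is Apr 5, 2020, when work began; D was recorded within the 10-day window, so its effective date is the deed date Apr 2, 2021.
By effective date: C (Apr 5, 2020), A (Jul 12, 2020), D (Apr 2, 2021), E (Jul 22, 2021), B (Jan 13, 2022).
A is senior to E before the subordination, so the two trade places.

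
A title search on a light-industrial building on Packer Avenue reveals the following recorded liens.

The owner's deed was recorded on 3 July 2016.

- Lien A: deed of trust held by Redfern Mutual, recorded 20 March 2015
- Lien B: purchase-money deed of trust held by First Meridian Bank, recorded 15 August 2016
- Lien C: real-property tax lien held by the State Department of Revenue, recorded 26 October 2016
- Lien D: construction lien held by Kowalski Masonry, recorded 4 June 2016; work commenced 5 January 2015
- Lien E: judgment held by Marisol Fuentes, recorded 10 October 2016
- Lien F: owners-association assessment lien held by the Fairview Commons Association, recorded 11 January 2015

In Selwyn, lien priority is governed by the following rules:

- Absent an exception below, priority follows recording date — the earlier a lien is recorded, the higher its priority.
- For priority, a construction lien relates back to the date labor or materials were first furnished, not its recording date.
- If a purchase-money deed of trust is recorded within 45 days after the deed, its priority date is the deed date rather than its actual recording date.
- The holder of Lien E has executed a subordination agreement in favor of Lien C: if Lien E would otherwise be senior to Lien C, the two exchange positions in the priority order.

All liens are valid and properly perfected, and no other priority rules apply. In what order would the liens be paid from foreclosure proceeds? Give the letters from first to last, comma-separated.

First, effective dates: B was recorded within the 45-day window, so its effective date is the deed date 3 July 2016; D is treated as recorded 5 January 2015, the work-commencement date.
Sorted by effective date: D (5 January 2015), F (11 January 2015), A (20 March 2015), B (3 July 2016), E (10 October 2016), C (26 October 2016).
Because E would otherwise rank above C, the subordination swaps them.

D, F, A, B, C, E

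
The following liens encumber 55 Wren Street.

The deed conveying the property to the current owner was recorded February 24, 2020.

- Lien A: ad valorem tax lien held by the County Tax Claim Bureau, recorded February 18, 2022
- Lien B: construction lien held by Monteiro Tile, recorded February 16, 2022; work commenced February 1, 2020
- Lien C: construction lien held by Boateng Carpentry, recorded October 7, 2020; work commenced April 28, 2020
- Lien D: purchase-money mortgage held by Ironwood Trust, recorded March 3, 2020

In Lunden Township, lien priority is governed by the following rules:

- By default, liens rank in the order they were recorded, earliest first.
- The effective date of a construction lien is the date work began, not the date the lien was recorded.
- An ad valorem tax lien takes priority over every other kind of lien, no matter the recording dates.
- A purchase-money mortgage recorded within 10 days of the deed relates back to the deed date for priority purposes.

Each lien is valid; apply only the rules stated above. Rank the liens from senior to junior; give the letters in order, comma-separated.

Effective dates: B's effective date is February 1, 2020, when work began; C relates back to April 28, 2020 (work commenced); D relates back to the deed date February 24, 2020.
As an ad valorem tax lien, A is senior to every other lien.
Ordering the rest by effective date: B (February 1, 2020), D (February 24, 2020), C (April 28, 2020).

A, B, D, C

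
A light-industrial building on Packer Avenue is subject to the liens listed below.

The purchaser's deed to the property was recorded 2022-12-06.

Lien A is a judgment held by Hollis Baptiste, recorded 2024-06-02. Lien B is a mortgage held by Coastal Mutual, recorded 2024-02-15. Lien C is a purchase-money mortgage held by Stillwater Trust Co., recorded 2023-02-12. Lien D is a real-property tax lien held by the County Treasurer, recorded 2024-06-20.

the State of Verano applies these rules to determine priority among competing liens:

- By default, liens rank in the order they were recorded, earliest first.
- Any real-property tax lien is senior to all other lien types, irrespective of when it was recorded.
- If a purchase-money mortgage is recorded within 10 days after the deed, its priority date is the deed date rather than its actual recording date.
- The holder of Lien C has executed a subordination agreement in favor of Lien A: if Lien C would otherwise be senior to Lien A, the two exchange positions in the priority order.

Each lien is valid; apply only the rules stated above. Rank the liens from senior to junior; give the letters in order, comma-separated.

D, A, B, C

Effective dates: C was recorded 68 days after the deed — beyond 10 days — so no relation-back applies.
D is a real-property tax lien, so it outranks all other liens regardless of date.
Ordering the rest by effective date: C (2023-02-12), B (2024-02-15), A (2024-06-02).
Because C would otherwise rank above A, the subordination swaps them.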